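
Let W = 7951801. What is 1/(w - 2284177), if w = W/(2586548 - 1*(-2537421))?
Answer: -5123969/11704044186712 ≈ -4.3779e-7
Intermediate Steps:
w = 7951801/5123969 (w = 7951801/(2586548 - 1*(-2537421)) = 7951801/(2586548 + 2537421) = 7951801/5123969 ≈ 1.5519)
1/(w - 2284177) = 1/(7951801/5123969 - 2284177) = 1/(-11704044186712/5123969) = -5123969/11704044186712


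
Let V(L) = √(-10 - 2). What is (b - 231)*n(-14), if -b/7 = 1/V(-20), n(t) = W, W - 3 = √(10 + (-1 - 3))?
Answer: -7*(3 + √6)*(198 - I*√3)/6 ≈ -1258.8 + 11.012*I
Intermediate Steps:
V(L) = 2*I*√3 (V(L) = √(-12) = 2*I*√3)
W = 3 + √6 (W = 3 + √(10 + (-1 - 3)) = 3 + √(10 - 4) = 3 + √6 ≈ 5.4495)
n(t) = 3 + √6
b = 7*I*√3/6 (b = -7*(-I*√3/6) = -(-7)*I*√3/6 = 7*I*√3/6 ≈ 2.0207*I)
(b - 231)*n(-14) = (7*I*√3/6 - 231)*(3 + √6) = (-231 + 7*I*√3/6)*(3 + √6)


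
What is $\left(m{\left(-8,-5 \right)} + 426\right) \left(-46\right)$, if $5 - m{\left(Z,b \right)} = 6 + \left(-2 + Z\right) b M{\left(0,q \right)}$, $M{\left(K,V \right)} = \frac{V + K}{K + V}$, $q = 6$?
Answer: $-17250$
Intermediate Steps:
$M{\left(K,V \right)} = 1$ ($M{\left(K,V \right)} = \frac{K + V}{K + V} = 1$)
$m{\left(Z,b \right)} = -1 - b \left(-2 + Z\right)$ ($m{\left(Z,b \right)} = 5 - \left(6 + \left(-2 + Z\right) b 1\right) = 5 - \left(6 + b \left(-2 + Z\right) 1\right) = 5 - \left(6 + b \left(-2 + Z\right)\right) = -1 - b \left(-2 + Z\right)$)
$\left(m{\left(-8,-5 \right)} + 426\right) \left(-46\right) = \left(\left(-1 + 2 \left(-5\right) - \left(-8\right) \left(-5\right)\right) + 426\right) \left(-46\right) = \left(\left(-1 - 10 - 40\right) + 426\right) \left(-46\right) = \left(-51 + 426\right) \left(-46\right) = 375 \left(-46\right) = -17250$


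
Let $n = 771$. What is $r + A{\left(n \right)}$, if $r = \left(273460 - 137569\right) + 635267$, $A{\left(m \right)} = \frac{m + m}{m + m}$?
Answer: $771159$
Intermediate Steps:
$A{\left(m \right)} = 1$ ($A{\left(m \right)} = \frac{2 m}{2 m} = 2 m \frac{1}{2 m} = 1$)
$r = 771158$ ($r = 135891 + 635267 = 771158$)
$r + A{\left(n \right)} = 771158 + 1 = 771159$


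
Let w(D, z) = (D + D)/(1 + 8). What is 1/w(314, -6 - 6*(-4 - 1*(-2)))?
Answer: 9/628 ≈ 0.014331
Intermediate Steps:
w(D, z) = 2*D/9 (w(D, z) = (2*D)/9 = (2*D)*(⅑) = 2*D/9)
1/w(314, -6 - 6*(-4 - 1*(-2))) = 1/((2/9)*314) = 1/(628/9) = 9/628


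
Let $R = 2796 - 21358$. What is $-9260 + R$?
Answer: $-27822$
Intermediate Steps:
$R = -18562$
$-9260 + R = -9260 - 18562 = -27822$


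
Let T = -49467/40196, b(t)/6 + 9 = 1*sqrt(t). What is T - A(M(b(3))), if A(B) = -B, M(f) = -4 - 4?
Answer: -371035/40196 ≈ -9.2307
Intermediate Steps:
b(t) = -54 + 6*sqrt(t) (b(t) = -54 + 6*(1*sqrt(t)) = -54 + 6*sqrt(t))
M(f) = -8
T = -49467/40196 (T = -49467*1/40196 = -49467/40196 ≈ -1.2306)
T - A(M(b(3))) = -49467/40196 - (-1)*(-8) = -49467/40196 - 1*8 = -49467/40196 - 8 = -371035/40196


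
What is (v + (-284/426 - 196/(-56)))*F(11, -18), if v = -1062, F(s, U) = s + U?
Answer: 44485/6 ≈ 7414.2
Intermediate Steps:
F(s, U) = U + s
(v + (-284/426 - 196/(-56)))*F(11, -18) = (-1062 + (-284/426 - 196/(-56)))*(-18 + 11) = (-1062 + (-284*1/426 - 196*(-1/56)))*(-7) = (-1062 + (-2/3 + 7/2))*(-7) = (-1062 + 17/6)*(-7) = -6355/6*(-7) = 44485/6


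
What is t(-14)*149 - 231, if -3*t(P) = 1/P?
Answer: -9553/42 ≈ -227.45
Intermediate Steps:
t(P) = -1/(3*P)
t(-14)*149 - 231 = -⅓/(-14)*149 - 231 = -⅓*(-1/14)*149 - 231 = (1/42)*149 - 231 = 149/42 - 231 = -9553/42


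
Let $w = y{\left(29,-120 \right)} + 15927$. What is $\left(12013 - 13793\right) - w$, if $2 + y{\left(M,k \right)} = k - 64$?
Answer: $-17521$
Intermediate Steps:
$y{\left(M,k \right)} = -66 + k$ ($y{\left(M,k \right)} = -2 + \left(k - 64\right) = -2 + \left(-64 + k\right) = -66 + k$)
$w = 15741$ ($w = \left(-66 - 120\right) + 15927 = -186 + 15927 = 15741$)
$\left(12013 - 13793\right) - w = \left(12013 - 13793\right) - 15741 = -1780 - 15741 = -17521$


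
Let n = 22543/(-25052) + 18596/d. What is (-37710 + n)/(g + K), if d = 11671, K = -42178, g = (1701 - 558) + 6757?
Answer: 3675172793227/3340755497992 ≈ 1.1001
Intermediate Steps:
g = 7900 (g = 1143 + 6757 = 7900)
n = 202767639/292381892 (n = 22543/(-25052) + 18596/11671 = 22543*(-1/25052) + 18596*(1/11671) = -22543/25052 + 18596/11671 = 202767639/292381892 ≈ 0.69350)
(-37710 + n)/(g + K) = (-37710 + 202767639/292381892)/(7900 - 42178) = -11025518379681/292381892/(-34278) = -11025518379681/292381892*(-1/34278) = 3675172793227/3340755497992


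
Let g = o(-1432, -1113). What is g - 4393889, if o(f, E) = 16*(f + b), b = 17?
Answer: -4416529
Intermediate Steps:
o(f, E) = 272 + 16*f (o(f, E) = 16*(f + 17) = 16*(17 + f) = 272 + 16*f)
g = -22640 (g = 272 + 16*(-1432) = 272 - 22912 = -22640)
g - 4393889 = -22640 - 4393889 = -4416529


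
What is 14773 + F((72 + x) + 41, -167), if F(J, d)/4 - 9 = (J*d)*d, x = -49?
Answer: 7154393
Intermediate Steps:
F(J, d) = 36 + 4*J*d**2 (F(J, d) = 36 + 4*((J*d)*d) = 36 + 4*(J*d**2) = 36 + 4*J*d**2)
14773 + F((72 + x) + 41, -167) = 14773 + (36 + 4*((72 - 49) + 41)*(-167)**2) = 14773 + (36 + 4*(23 + 41)*27889) = 14773 + (36 + 4*64*27889) = 14773 + (36 + 7139584) = 14773 + 7139620 = 7154393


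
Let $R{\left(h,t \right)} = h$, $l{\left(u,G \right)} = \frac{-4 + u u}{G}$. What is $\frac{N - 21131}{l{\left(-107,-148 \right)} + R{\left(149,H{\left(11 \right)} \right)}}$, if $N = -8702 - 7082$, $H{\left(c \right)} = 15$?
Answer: $- \frac{5463420}{10607} \approx -515.08$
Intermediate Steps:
$l{\left(u,G \right)} = \frac{-4 + u^{2}}{G}$
$N = -15784$
$\frac{N - 21131}{l{\left(-107,-148 \right)} + R{\left(149,H{\left(11 \right)} \right)}} = \frac{-15784 - 21131}{\frac{-4 + \left(-107\right)^{2}}{-148} + 149} = - \frac{36915}{- \frac{-4 + 11449}{148} + 149} = - \frac{36915}{\left(- \frac{1}{148}\right) 11445 + 149} = - \frac{36915}{- \frac{11445}{148} + 149} = - \frac{36915}{\frac{10607}{148}} = \left(-36915\right) \frac{148}{10607} = - \frac{5463420}{10607}$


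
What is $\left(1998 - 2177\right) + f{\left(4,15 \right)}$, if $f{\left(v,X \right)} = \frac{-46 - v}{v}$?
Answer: $- \frac{383}{2} \approx -191.5$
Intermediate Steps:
$f{\left(v,X \right)} = \frac{-46 - v}{v}$
$\left(1998 - 2177\right) + f{\left(4,15 \right)} = \left(1998 - 2177\right) + \frac{-46 - 4}{4} = -179 + \frac{-46 - 4}{4} = -179 + \frac{1}{4} \left(-50\right) = -179 - \frac{25}{2} = - \frac{383}{2}$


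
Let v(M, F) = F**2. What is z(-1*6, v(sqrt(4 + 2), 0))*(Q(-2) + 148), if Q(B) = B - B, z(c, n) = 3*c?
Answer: -2664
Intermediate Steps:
Q(B) = 0
z(-1*6, v(sqrt(4 + 2), 0))*(Q(-2) + 148) = (3*(-1*6))*(0 + 148) = (3*(-6))*148 = -18*148 = -2664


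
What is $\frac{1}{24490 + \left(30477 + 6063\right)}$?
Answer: $\frac{1}{61030} \approx 1.6385 \cdot 10^{-5}$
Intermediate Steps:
$\frac{1}{24490 + \left(30477 + 6063\right)} = \frac{1}{24490 + 36540} = \frac{1}{61030}$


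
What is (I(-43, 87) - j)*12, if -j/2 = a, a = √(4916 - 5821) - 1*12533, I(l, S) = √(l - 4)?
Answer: -300792 + 12*I*√47 + 24*I*√905 ≈ -3.0079e+5 + 804.26*I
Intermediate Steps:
I(l, S) = √(-4 + l)
a = -12533 + I*√905 (a = √(-905) - 12533 = I*√905 - 12533 = -12533 + I*√905 ≈ -12533.0 + 30.083*I)
j = 25066 - 2*I*√905 (j = -2*(-12533 + I*√905) = 25066 - 2*I*√905 ≈ 25066.0 - 60.166*I)
(I(-43, 87) - j)*12 = (√(-4 - 43) - (25066 - 2*I*√905))*12 = (√(-47) + (-25066 + 2*I*√905))*12 = (I*√47 + (-25066 + 2*I*√905))*12 = (-25066 + I*√47 + 2*I*√905)*12 = -300792 + 12*I*√47 + 24*I*√905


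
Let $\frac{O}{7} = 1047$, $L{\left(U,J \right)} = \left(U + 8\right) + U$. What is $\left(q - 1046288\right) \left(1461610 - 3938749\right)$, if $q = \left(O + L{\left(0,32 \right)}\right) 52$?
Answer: $1646712830196$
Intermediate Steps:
$L{\left(U,J \right)} = 8 + 2 U$ ($L{\left(U,J \right)} = \left(8 + U\right) + U = 8 + 2 U$)
$O = 7329$ ($O = 7 \cdot 1047 = 7329$)
$q = 381524$ ($q = \left(7329 + \left(8 + 2 \cdot 0\right)\right) 52 = \left(7329 + \left(8 + 0\right)\right) 52 = \left(7329 + 8\right) 52 = 7337 \cdot 52 = 381524$)
$\left(q - 1046288\right) \left(1461610 - 3938749\right) = \left(381524 - 1046288\right) \left(1461610 - 3938749\right) = \left(-664764\right) \left(-2477139\right) = 1646712830196$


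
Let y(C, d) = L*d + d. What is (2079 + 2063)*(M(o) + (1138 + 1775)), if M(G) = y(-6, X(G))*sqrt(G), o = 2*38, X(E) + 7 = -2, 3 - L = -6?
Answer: 12065646 - 745560*sqrt(19) ≈ 8.8158e+6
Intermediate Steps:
L = 9 (L = 3 - 1*(-6) = 3 + 6 = 9)
X(E) = -9 (X(E) = -7 - 2 = -9)
o = 76
y(C, d) = 10*d (y(C, d) = 9*d + d = 10*d)
M(G) = -90*sqrt(G) (M(G) = (10*(-9))*sqrt(G) = -90*sqrt(G))
(2079 + 2063)*(M(o) + (1138 + 1775)) = (2079 + 2063)*(-180*sqrt(19) + (1138 + 1775)) = 4142*(-180*sqrt(19) + 2913) = 4142*(2913 - 180*sqrt(19)) = 12065646 - 745560*sqrt(19)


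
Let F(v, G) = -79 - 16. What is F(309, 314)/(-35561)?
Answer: 95/35561 ≈ 0.0026715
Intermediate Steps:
F(v, G) = -95
F(309, 314)/(-35561) = -95/(-35561) = -95*(-1/35561) = 95/35561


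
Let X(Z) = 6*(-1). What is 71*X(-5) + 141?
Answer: -285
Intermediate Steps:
X(Z) = -6
71*X(-5) + 141 = 71*(-6) + 141 = -426 + 141 = -285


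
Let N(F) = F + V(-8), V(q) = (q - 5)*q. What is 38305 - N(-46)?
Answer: 38247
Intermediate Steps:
V(q) = q*(-5 + q) (V(q) = (-5 + q)*q = q*(-5 + q))
N(F) = 104 + F (N(F) = F - 8*(-5 - 8) = F - 8*(-13) = F + 104 = 104 + F)
38305 - N(-46) = 38305 - (104 - 46) = 38305 - 1*58 = 38305 - 58 = 38247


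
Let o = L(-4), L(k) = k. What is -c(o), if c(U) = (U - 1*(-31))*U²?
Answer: -432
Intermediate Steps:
o = -4
c(U) = U²*(31 + U) (c(U) = (U + 31)*U² = (31 + U)*U² = U²*(31 + U))
-c(o) = -(-4)²*(31 - 4) = -16*27 = -1*432 = -432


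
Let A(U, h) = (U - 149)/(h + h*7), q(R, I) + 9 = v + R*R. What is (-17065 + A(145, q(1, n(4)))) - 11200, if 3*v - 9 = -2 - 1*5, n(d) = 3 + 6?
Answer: -1243657/44 ≈ -28265.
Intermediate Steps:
n(d) = 9
v = ⅔ (v = 3 + (-2 - 1*5)/3 = 3 + (-2 - 5)/3 = 3 + (⅓)*(-7) = 3 - 7/3 = ⅔ ≈ 0.66667)
q(R, I) = -25/3 + R² (q(R, I) = -9 + (⅔ + R*R) = -9 + (⅔ + R²) = -25/3 + R²)
A(U, h) = (-149 + U)/(8*h) (A(U, h) = (-149 + U)/(h + 7*h) = (-149 + U)/((8*h)) = (-149 + U)*(1/(8*h)) = (-149 + U)/(8*h))
(-17065 + A(145, q(1, n(4)))) - 11200 = (-17065 + (-149 + 145)/(8*(-25/3 + 1²))) - 11200 = (-17065 + (⅛)*(-4)/(-25/3 + 1)) - 11200 = (-17065 + (⅛)*(-4)/(-22/3)) - 11200 = (-17065 + (⅛)*(-3/22)*(-4)) - 11200 = (-17065 + 3/44) - 11200 = -750857/44 - 11200 = -1243657/44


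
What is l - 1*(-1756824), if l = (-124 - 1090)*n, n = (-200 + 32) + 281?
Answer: 1619642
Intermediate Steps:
n = 113 (n = -168 + 281 = 113)
l = -137182 (l = (-124 - 1090)*113 = -1214*113 = -137182)
l - 1*(-1756824) = -137182 - 1*(-1756824) = -137182 + 1756824 = 1619642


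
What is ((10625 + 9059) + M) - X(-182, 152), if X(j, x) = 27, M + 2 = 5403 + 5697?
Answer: 30755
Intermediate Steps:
M = 11098 (M = -2 + (5403 + 5697) = -2 + 11100 = 11098)
((10625 + 9059) + M) - X(-182, 152) = ((10625 + 9059) + 11098) - 1*27 = (19684 + 11098) - 27 = 30782 - 27 = 30755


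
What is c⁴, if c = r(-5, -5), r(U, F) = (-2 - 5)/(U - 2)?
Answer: 1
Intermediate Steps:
r(U, F) = -7/(-2 + U)
c = 1 (c = -7/(-2 - 5) = -7/(-7) = -7*(-⅐) = 1)
c⁴ = 1⁴ = 1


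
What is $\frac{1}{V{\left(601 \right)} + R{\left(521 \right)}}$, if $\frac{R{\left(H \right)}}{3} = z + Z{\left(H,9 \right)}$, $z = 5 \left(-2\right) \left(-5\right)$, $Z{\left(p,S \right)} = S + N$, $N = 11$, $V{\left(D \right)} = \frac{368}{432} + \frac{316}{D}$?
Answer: $\frac{16227}{3430025} \approx 0.0047309$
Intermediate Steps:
$V{\left(D \right)} = \frac{23}{27} + \frac{316}{D}$ ($V{\left(D \right)} = 368 \cdot \frac{1}{432} + \frac{316}{D} = \frac{23}{27} + \frac{316}{D}$)
$Z{\left(p,S \right)} = 11 + S$ ($Z{\left(p,S \right)} = S + 11 = 11 + S$)
$z = 50$ ($z = \left(-10\right) \left(-5\right) = 50$)
$R{\left(H \right)} = 210$ ($R{\left(H \right)} = 3 \left(50 + \left(11 + 9\right)\right) = 3 \left(50 + 20\right) = 3 \cdot 70 = 210$)
$\frac{1}{V{\left(601 \right)} + R{\left(521 \right)}} = \frac{1}{\left(\frac{23}{27} + \frac{316}{601}\right) + 210} = \frac{1}{\frac{22355}{16227} + 210} = \frac{1}{\frac{3430025}{16227}} = \frac{16227}{3430025}$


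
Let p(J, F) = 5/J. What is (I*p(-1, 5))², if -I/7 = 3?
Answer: 11025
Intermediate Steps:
I = -21 (I = -7*3 = -21)
(I*p(-1, 5))² = (-105/(-1))² = (-105*(-1))² = (-21*(-5))² = 105² = 11025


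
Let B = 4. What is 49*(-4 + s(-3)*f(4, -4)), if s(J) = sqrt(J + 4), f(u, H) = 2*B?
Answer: 196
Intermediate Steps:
f(u, H) = 8 (f(u, H) = 2*4 = 8)
s(J) = sqrt(4 + J)
49*(-4 + s(-3)*f(4, -4)) = 49*(-4 + sqrt(4 - 3)*8) = 49*(-4 + sqrt(1)*8) = 49*(-4 + 1*8) = 49*(-4 + 8) = 49*4 = 196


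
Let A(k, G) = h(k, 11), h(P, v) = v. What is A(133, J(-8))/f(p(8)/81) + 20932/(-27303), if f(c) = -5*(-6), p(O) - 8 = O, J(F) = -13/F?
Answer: -36403/91010 ≈ -0.39999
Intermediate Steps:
p(O) = 8 + O
f(c) = 30
A(k, G) = 11
A(133, J(-8))/f(p(8)/81) + 20932/(-27303) = 11/30 + 20932/(-27303) = 11*(1/30) + 20932*(-1/27303) = 11/30 - 20932/27303 = -36403/91010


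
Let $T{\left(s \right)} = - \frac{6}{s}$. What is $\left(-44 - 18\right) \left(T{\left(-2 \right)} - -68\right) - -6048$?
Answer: $1646$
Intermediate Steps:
$\left(-44 - 18\right) \left(T{\left(-2 \right)} - -68\right) - -6048 = \left(-44 - 18\right) \left(- \frac{6}{-2} - -68\right) - -6048 = - 62 \left(\left(-6\right) \left(- \frac{1}{2}\right) + 68\right) + 6048 = - 62 \left(3 + 68\right) + 6048 = \left(-62\right) 71 + 6048 = -4402 + 6048 = 1646$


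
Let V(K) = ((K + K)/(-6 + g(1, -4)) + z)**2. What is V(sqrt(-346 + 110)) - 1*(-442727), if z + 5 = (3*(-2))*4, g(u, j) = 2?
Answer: 443509 + 58*I*sqrt(59) ≈ 4.4351e+5 + 445.51*I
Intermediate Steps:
z = -29 (z = -5 + (3*(-2))*4 = -5 - 6*4 = -5 - 24 = -29)
V(K) = (-29 - K/2)**2 (V(K) = ((K + K)/(-6 + 2) - 29)**2 = ((2*K)/(-4) - 29)**2 = ((2*K)*(-1/4) - 29)**2 = (-K/2 - 29)**2 = (-29 - K/2)**2)
V(sqrt(-346 + 110)) - 1*(-442727) = (58 + sqrt(-346 + 110))**2/4 - 1*(-442727) = (58 + sqrt(-236))**2/4 + 442727 = (58 + 2*I*sqrt(59))**2/4 + 442727 = 442727 + (58 + 2*I*sqrt(59))**2/4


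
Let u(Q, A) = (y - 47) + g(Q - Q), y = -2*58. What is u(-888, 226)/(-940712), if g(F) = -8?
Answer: 171/940712 ≈ 0.00018178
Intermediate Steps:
y = -116
u(Q, A) = -171 (u(Q, A) = (-116 - 47) - 8 = -163 - 8 = -171)
u(-888, 226)/(-940712) = -171/(-940712) = -171*(-1/940712) = 171/940712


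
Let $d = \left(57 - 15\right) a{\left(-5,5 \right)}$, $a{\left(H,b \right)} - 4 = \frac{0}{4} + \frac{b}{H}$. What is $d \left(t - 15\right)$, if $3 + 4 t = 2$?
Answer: $- \frac{3843}{2} \approx -1921.5$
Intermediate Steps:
$a{\left(H,b \right)} = 4 + \frac{b}{H}$ ($a{\left(H,b \right)} = 4 + \left(\frac{0}{4} + \frac{b}{H}\right) = 4 + \left(0 \cdot \frac{1}{4} + \frac{b}{H}\right) = 4 + \left(0 + \frac{b}{H}\right) = 4 + \frac{b}{H}$)
$t = - \frac{1}{4}$ ($t = - \frac{3}{4} + \frac{1}{4} \cdot 2 = - \frac{3}{4} + \frac{1}{2} = - \frac{1}{4} \approx -0.25$)
$d = 126$ ($d = \left(57 - 15\right) \left(4 + \frac{5}{-5}\right) = 42 \left(4 + 5 \left(- \frac{1}{5}\right)\right) = 42 \left(4 - 1\right) = 42 \cdot 3 = 126$)
$d \left(t - 15\right) = 126 \left(- \frac{1}{4} - 15\right) = 126 \left(- \frac{61}{4}\right) = - \frac{3843}{2}$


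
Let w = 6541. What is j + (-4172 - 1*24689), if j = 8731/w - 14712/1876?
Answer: -88557689628/3067729 ≈ -28868.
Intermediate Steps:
j = -19962959/3067729 (j = 8731/6541 - 14712/1876 = 8731*(1/6541) - 14712*1/1876 = 8731/6541 - 3678/469 = -19962959/3067729 ≈ -6.5074)
j + (-4172 - 1*24689) = -19962959/3067729 + (-4172 - 1*24689) = -19962959/3067729 + (-4172 - 24689) = -19962959/3067729 - 28861 = -88557689628/3067729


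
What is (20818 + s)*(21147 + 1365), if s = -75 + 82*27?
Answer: 516807984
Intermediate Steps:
s = 2139 (s = -75 + 2214 = 2139)
(20818 + s)*(21147 + 1365) = (20818 + 2139)*(21147 + 1365) = 22957*22512 = 516807984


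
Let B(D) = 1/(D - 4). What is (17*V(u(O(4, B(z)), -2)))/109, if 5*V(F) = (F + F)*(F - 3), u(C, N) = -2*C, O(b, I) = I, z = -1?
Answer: -884/13625 ≈ -0.064881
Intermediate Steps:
B(D) = 1/(-4 + D)
V(F) = 2*F*(-3 + F)/5 (V(F) = ((F + F)*(F - 3))/5 = ((2*F)*(-3 + F))/5 = (2*F*(-3 + F))/5 = 2*F*(-3 + F)/5)
(17*V(u(O(4, B(z)), -2)))/109 = (17*(2*(-2/(-4 - 1))*(-3 - 2/(-4 - 1))/5))/109 = (17*(2*(-2/(-5))*(-3 - 2/(-5))/5))*(1/109) = (17*(2*(-2*(-⅕))*(-3 - 2*(-⅕))/5))*(1/109) = (17*((⅖)*(⅖)*(-3 + ⅖)))*(1/109) = (17*((⅖)*(⅖)*(-13/5)))*(1/109) = (17*(-52/125))*(1/109) = -884/125*1/109 = -884/13625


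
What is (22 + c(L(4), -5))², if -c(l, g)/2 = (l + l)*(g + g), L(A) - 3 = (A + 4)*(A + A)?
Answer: 7300804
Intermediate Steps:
L(A) = 3 + 2*A*(4 + A) (L(A) = 3 + (A + 4)*(A + A) = 3 + (4 + A)*(2*A) = 3 + 2*A*(4 + A))
c(l, g) = -8*g*l (c(l, g) = -2*(l + l)*(g + g) = -2*2*l*2*g = -8*g*l)
(22 + c(L(4), -5))² = (22 - 8*(-5)*(3 + 2*4² + 8*4))² = (22 - 8*(-5)*(3 + 2*16 + 32))² = (22 - 8*(-5)*(3 + 32 + 32))² = (22 - 8*(-5)*67)² = (22 + 2680)² = 2702² = 7300804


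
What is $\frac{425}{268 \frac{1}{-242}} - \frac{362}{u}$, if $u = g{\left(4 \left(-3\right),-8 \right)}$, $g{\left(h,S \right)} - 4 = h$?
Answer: $- \frac{90723}{268} \approx -338.52$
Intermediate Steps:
$g{\left(h,S \right)} = 4 + h$
$u = -8$ ($u = 4 + 4 \left(-3\right) = 4 - 12 = -8$)
$\frac{425}{268 \frac{1}{-242}} - \frac{362}{u} = \frac{425}{268 \frac{1}{-242}} - \frac{362}{-8} = \frac{425}{268 \left(- \frac{1}{242}\right)} - - \frac{181}{4} = \frac{425}{- \frac{134}{121}} + \frac{181}{4} = 425 \left(- \frac{121}{134}\right) + \frac{181}{4} = - \frac{51425}{134} + \frac{181}{4} = - \frac{90723}{268}$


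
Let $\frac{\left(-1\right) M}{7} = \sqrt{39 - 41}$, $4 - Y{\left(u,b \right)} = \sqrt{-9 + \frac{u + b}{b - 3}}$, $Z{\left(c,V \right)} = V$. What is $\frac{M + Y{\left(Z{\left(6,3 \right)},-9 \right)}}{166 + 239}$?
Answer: $\frac{4}{405} - \frac{7 i \sqrt{2}}{405} - \frac{i \sqrt{34}}{810} \approx 0.0098765 - 0.031642 i$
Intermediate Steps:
$Y{\left(u,b \right)} = 4 - \sqrt{-9 + \frac{b + u}{-3 + b}}$ ($Y{\left(u,b \right)} = 4 - \sqrt{-9 + \frac{u + b}{b - 3}} = 4 - \sqrt{-9 + \frac{b + u}{b - 3}} = 4 - \sqrt{-9 + \frac{b + u}{-3 + b}}$)
$M = - 7 i \sqrt{2}$ ($M = - 7 \sqrt{39 - 41} = - 7 \sqrt{-2} = - 7 i \sqrt{2} \approx - 9.8995 i$)
$\frac{M + Y{\left(Z{\left(6,3 \right)},-9 \right)}}{166 + 239} = \frac{- 7 i \sqrt{2} + \left(4 - \sqrt{\frac{27 + 3 - -72}{-3 - 9}}\right)}{166 + 239} = \frac{- 7 i \sqrt{2} + \left(4 - \sqrt{\frac{27 + 3 + 72}{-12}}\right)}{405} = \left(- 7 i \sqrt{2} + \left(4 - \sqrt{\left(- \frac{1}{12}\right) 102}\right)\right) \frac{1}{405} = \left(- 7 i \sqrt{2} + \left(4 - \sqrt{- \frac{17}{2}}\right)\right) \frac{1}{405} = \left(- 7 i \sqrt{2} + \left(4 - \frac{i \sqrt{34}}{2}\right)\right) \frac{1}{405} = \left(4 - 7 i \sqrt{2} - \frac{i \sqrt{34}}{2}\right) \frac{1}{405} = \frac{4}{405} - \frac{7 i \sqrt{2}}{405} - \frac{i \sqrt{34}}{810}$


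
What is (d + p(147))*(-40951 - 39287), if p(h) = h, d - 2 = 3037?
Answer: -255638268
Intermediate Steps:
d = 3039 (d = 2 + 3037 = 3039)
(d + p(147))*(-40951 - 39287) = (3039 + 147)*(-40951 - 39287) = 3186*(-80238) = -255638268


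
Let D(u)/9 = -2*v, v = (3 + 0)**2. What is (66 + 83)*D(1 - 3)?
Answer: -24138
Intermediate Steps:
v = 9 (v = 3**2 = 9)
D(u) = -162 (D(u) = 9*(-2*9) = 9*(-18) = -162)
(66 + 83)*D(1 - 3) = (66 + 83)*(-162) = 149*(-162) = -24138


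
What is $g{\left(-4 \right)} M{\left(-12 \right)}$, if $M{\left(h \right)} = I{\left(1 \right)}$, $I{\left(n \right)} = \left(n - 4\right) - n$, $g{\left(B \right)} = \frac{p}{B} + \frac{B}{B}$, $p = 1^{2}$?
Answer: $-3$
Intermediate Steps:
$p = 1$
$g{\left(B \right)} = 1 + \frac{1}{B}$ ($g{\left(B \right)} = 1 \frac{1}{B} + \frac{B}{B} = \frac{1}{B} + 1 = 1 + \frac{1}{B}$)
$I{\left(n \right)} = -4$ ($I{\left(n \right)} = \left(-4 + n\right) - n = -4$)
$M{\left(h \right)} = -4$
$g{\left(-4 \right)} M{\left(-12 \right)} = \frac{1 - 4}{-4} \left(-4\right) = \left(- \frac{1}{4}\right) \left(-3\right) \left(-4\right) = \frac{3}{4} \left(-4\right) = -3$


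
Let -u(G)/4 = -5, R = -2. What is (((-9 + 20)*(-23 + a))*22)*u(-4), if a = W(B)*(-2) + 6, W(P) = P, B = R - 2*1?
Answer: -43560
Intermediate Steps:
u(G) = 20 (u(G) = -4*(-5) = 20)
B = -4 (B = -2 - 2*1 = -2 - 2 = -4)
a = 14 (a = -4*(-2) + 6 = 8 + 6 = 14)
(((-9 + 20)*(-23 + a))*22)*u(-4) = (((-9 + 20)*(-23 + 14))*22)*20 = ((11*(-9))*22)*20 = -99*22*20 = -2178*20 = -43560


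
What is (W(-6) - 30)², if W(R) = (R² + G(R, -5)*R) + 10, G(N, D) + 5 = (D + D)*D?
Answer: 64516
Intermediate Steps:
G(N, D) = -5 + 2*D² (G(N, D) = -5 + (D + D)*D = -5 + (2*D)*D = -5 + 2*D²)
W(R) = 10 + R² + 45*R (W(R) = (R² + (-5 + 2*(-5)²)*R) + 10 = (R² + (-5 + 2*25)*R) + 10 = (R² + (-5 + 50)*R) + 10 = (R² + 45*R) + 10 = 10 + R² + 45*R)
(W(-6) - 30)² = ((10 + (-6)² + 45*(-6)) - 30)² = ((10 + 36 - 270) - 30)² = (-224 - 30)² = (-254)² = 64516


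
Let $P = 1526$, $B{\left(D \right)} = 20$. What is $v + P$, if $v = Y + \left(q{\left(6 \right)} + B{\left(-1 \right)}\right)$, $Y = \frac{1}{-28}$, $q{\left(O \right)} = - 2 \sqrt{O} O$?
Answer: $\frac{43287}{28} - 12 \sqrt{6} \approx 1516.6$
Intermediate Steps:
$q{\left(O \right)} = - 2 O^{\frac{3}{2}}$
$Y = - \frac{1}{28} \approx -0.035714$
$v = \frac{559}{28} - 12 \sqrt{6}$ ($v = - \frac{1}{28} + \left(- 2 \cdot 6^{\frac{3}{2}} + 20\right) = - \frac{1}{28} + \left(- 2 \cdot 6 \sqrt{6} + 20\right) = - \frac{1}{28} + \left(- 12 \sqrt{6} + 20\right) = - \frac{1}{28} + \left(20 - 12 \sqrt{6}\right) = \frac{559}{28} - 12 \sqrt{6} \approx -9.4296$)
$v + P = \left(\frac{559}{28} - 12 \sqrt{6}\right) + 1526 = \frac{43287}{28} - 12 \sqrt{6}$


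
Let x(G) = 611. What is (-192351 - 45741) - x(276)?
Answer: -238703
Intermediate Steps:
(-192351 - 45741) - x(276) = (-192351 - 45741) - 1*611 = -238092 - 611 = -238703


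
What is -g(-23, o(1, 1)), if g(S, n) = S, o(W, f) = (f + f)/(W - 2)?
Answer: 23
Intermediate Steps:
o(W, f) = 2*f/(-2 + W) (o(W, f) = (2*f)/(-2 + W) = 2*f/(-2 + W))
-g(-23, o(1, 1)) = -1*(-23) = 23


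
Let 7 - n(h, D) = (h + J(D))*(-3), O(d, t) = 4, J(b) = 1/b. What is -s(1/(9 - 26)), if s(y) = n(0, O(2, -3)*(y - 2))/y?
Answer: 15793/140 ≈ 112.81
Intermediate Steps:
J(b) = 1/b
n(h, D) = 7 + 3*h + 3/D (n(h, D) = 7 - (h + 1/D)*(-3) = 7 - (-3*h - 3/D) = 7 + (3*h + 3/D) = 7 + 3*h + 3/D)
s(y) = (7 + 3/(-8 + 4*y))/y (s(y) = (7 + 3*0 + 3/((4*(y - 2))))/y = (7 + 0 + 3/((4*(-2 + y))))/y = (7 + 0 + 3/(-8 + 4*y))/y = (7 + 3/(-8 + 4*y))/y)
-s(1/(9 - 26)) = -(-53 + 28/(9 - 26))/(4*(1/(9 - 26))*(-2 + 1/(9 - 26))) = -(-53 + 28/(-17))/(4*(1/(-17))*(-2 + 1/(-17))) = -(-53 + 28*(-1/17))/(4*(-1/17)*(-2 - 1/17)) = -(-17)*(-53 - 28/17)/(4*(-35/17)) = -(-17)*(-17)*(-929)/(4*35*17) = -1*(-15793/140) = 15793/140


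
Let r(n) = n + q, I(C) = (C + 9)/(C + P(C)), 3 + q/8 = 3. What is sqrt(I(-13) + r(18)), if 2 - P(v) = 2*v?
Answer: sqrt(3990)/15 ≈ 4.2111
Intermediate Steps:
q = 0 (q = -24 + 8*3 = -24 + 24 = 0)
P(v) = 2 - 2*v
I(C) = (9 + C)/(2 - C) (I(C) = (C + 9)/(C + (2 - 2*C)) = (9 + C)/(2 - C))
r(n) = n (r(n) = n + 0 = n)
sqrt(I(-13) + r(18)) = sqrt((9 - 13)/(2 - 1*(-13)) + 18) = sqrt(-4/(2 + 13) + 18) = sqrt(-4/15 + 18) = sqrt(266/15) = sqrt(3990)/15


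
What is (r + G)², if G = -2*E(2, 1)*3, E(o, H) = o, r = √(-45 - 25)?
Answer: (12 - I*√70)² ≈ 74.0 - 200.8*I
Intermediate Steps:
r = I*√70 (r = √(-70) = I*√70 ≈ 8.3666*I)
G = -12 (G = -2*2*3 = -4*3 = -12)
(r + G)² = (I*√70 - 12)² = (-12 + I*√70)²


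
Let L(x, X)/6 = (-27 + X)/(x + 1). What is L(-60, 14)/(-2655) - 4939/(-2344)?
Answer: 257828941/122391960 ≈ 2.1066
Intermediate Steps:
L(x, X) = 6*(-27 + X)/(1 + x) (L(x, X) = 6*((-27 + X)/(x + 1)) = 6*((-27 + X)/(1 + x)) = 6*(-27 + X)/(1 + x))
L(-60, 14)/(-2655) - 4939/(-2344) = (6*(-27 + 14)/(1 - 60))/(-2655) - 4939/(-2344) = (6*(-13)/(-59))*(-1/2655) - 4939*(-1/2344) = (6*(-1/59)*(-13))*(-1/2655) + 4939/2344 = (78/59)*(-1/2655) + 4939/2344 = -26/52215 + 4939/2344 = 257828941/122391960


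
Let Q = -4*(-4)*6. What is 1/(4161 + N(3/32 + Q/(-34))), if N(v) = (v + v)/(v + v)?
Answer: 1/4162 ≈ 0.00024027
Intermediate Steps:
Q = 96 (Q = 16*6 = 96)
N(v) = 1 (N(v) = (2*v)/((2*v)) = (2*v)*(1/(2*v)) = 1)
1/(4161 + N(3/32 + Q/(-34))) = 1/(4161 + 1) = 1/4162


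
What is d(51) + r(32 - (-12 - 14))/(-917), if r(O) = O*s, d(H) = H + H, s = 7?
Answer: 13304/131 ≈ 101.56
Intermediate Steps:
d(H) = 2*H
r(O) = 7*O (r(O) = O*7 = 7*O)
d(51) + r(32 - (-12 - 14))/(-917) = 2*51 + (7*(32 - (-12 - 14)))/(-917) = 102 + (7*(32 - 1*(-26)))*(-1/917) = 102 + (7*(32 + 26))*(-1/917) = 102 + (7*58)*(-1/917) = 102 + 406*(-1/917) = 102 - 58/131 = 13304/131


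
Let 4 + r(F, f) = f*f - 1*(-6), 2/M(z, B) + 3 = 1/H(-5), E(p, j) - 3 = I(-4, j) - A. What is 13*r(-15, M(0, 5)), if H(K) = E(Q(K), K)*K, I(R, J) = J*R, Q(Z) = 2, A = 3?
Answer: 2875626/90601 ≈ 31.739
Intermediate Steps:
E(p, j) = -4*j (E(p, j) = 3 + (j*(-4) - 1*3) = 3 + (-4*j - 3) = 3 + (-3 - 4*j) = -4*j)
H(K) = -4*K² (H(K) = (-4*K)*K = -4*K²)
M(z, B) = -200/301 (M(z, B) = 2/(-3 + 1/(-4*(-5)²)) = 2/(-3 + 1/(-4*25)) = 2/(-3 + 1/(-100)) = 2/(-3 - 1/100) = 2/(-301/100) = 2*(-100/301) = -200/301)
r(F, f) = 2 + f² (r(F, f) = -4 + (f*f - 1*(-6)) = -4 + (f² + 6) = -4 + (6 + f²) = 2 + f²)
13*r(-15, M(0, 5)) = 13*(2 + (-200/301)²) = 13*(2 + 40000/90601) = 13*(221202/90601) = 2875626/90601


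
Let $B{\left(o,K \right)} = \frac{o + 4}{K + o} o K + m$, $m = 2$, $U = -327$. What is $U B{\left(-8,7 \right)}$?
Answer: $72594$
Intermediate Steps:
$B{\left(o,K \right)} = 2 + \frac{K o \left(4 + o\right)}{K + o}$ ($B{\left(o,K \right)} = \frac{o + 4}{K + o} o K + 2 = \frac{4 + o}{K + o} o K + 2 = \frac{o \left(4 + o\right)}{K + o} K + 2 = \frac{K o \left(4 + o\right)}{K + o} + 2 = 2 + \frac{K o \left(4 + o\right)}{K + o}$)
$U B{\left(-8,7 \right)} = - 327 \frac{2 \cdot 7 + 2 \left(-8\right) + 7 \left(-8\right)^{2} + 4 \cdot 7 \left(-8\right)}{7 - 8} = - 327 \frac{14 - 16 + 7 \cdot 64 - 224}{-1} = - 327 \left(- (14 - 16 + 448 - 224)\right) = - 327 \left(\left(-1\right) 222\right) = \left(-327\right) \left(-222\right) = 72594$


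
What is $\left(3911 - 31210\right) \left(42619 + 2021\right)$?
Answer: $-1218627360$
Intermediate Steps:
$\left(3911 - 31210\right) \left(42619 + 2021\right) = \left(-27299\right) 44640 = -1218627360$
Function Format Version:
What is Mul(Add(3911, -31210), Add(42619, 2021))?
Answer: -1218627360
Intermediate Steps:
Mul(Add(3911, -31210), Add(42619, 2021)) = Mul(-27299, 44640) = -1218627360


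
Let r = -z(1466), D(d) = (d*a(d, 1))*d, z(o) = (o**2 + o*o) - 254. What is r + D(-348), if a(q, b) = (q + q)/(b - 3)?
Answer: 37846134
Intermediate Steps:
z(o) = -254 + 2*o**2 (z(o) = (o**2 + o**2) - 254 = 2*o**2 - 254 = -254 + 2*o**2)
a(q, b) = 2*q/(-3 + b) (a(q, b) = (2*q)/(-3 + b) = 2*q/(-3 + b))
D(d) = -d**3 (D(d) = (d*(2*d/(-3 + 1)))*d = (d*(2*d/(-2)))*d = (d*(2*d*(-1/2)))*d = (d*(-d))*d = (-d**2)*d = -d**3)
r = -4298058 (r = -(-254 + 2*1466**2) = -(-254 + 2*2149156) = -(-254 + 4298312) = -1*4298058 = -4298058)
r + D(-348) = -4298058 - 1*(-348)**3 = -4298058 - 1*(-42144192) = -4298058 + 42144192 = 37846134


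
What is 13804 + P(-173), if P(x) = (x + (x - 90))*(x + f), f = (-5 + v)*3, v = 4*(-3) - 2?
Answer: 114084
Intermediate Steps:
v = -14 (v = -12 - 2 = -14)
f = -57 (f = (-5 - 14)*3 = -19*3 = -57)
P(x) = (-90 + 2*x)*(-57 + x) (P(x) = (x + (x - 90))*(x - 57) = (x + (-90 + x))*(-57 + x) = (-90 + 2*x)*(-57 + x))
13804 + P(-173) = 13804 + (5130 - 204*(-173) + 2*(-173)²) = 13804 + (5130 + 35292 + 2*29929) = 13804 + (5130 + 35292 + 59858) = 13804 + 100280 = 114084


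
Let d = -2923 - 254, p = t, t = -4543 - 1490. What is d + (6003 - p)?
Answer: 8859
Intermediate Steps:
t = -6033
p = -6033
d = -3177
d + (6003 - p) = -3177 + (6003 - 1*(-6033)) = -3177 + (6003 + 6033) = -3177 + 12036 = 8859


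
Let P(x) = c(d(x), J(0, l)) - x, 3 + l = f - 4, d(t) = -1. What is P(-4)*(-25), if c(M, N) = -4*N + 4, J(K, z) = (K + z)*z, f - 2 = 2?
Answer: 700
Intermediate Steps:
f = 4 (f = 2 + 2 = 4)
l = -3 (l = -3 + (4 - 4) = -3 + 0 = -3)
J(K, z) = z*(K + z)
c(M, N) = 4 - 4*N
P(x) = -32 - x (P(x) = (4 - (-12)*(0 - 3)) - x = (4 - (-12)*(-3)) - x = (4 - 4*9) - x = (4 - 36) - x = -32 - x)
P(-4)*(-25) = (-32 - 1*(-4))*(-25) = (-32 + 4)*(-25) = -28*(-25) = 700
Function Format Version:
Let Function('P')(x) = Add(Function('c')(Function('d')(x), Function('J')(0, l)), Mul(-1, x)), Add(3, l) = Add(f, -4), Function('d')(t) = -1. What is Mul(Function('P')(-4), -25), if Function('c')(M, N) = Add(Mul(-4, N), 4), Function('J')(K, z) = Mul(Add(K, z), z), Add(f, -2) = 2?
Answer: 700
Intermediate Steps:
f = 4 (f = Add(2, 2) = 4)
l = -3 (l = Add(-3, Add(4, -4)) = Add(-3, 0) = -3)
Function('J')(K, z) = Mul(z, Add(K, z))
Function('c')(M, N) = Add(4, Mul(-4, N))
Function('P')(x) = Add(-32, Mul(-1, x)) (Function('P')(x) = Add(Add(4, Mul(-4, Mul(-3, Add(0, -3)))), Mul(-1, x)) = Add(Add(4, Mul(-4, Mul(-3, -3))), Mul(-1, x)) = Add(Add(4, Mul(-4, 9)), Mul(-1, x)) = Add(Add(4, -36), Mul(-1, x)) = Add(-32, Mul(-1, x)))
Mul(Function('P')(-4), -25) = Mul(Add(-32, Mul(-1, -4)), -25) = Mul(Add(-32, 4), -25) = Mul(-28, -25) = 700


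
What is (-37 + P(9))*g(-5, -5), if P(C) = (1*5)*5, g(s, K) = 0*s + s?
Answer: 60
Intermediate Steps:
g(s, K) = s (g(s, K) = 0 + s = s)
P(C) = 25 (P(C) = 5*5 = 25)
(-37 + P(9))*g(-5, -5) = (-37 + 25)*(-5) = -12*(-5) = 60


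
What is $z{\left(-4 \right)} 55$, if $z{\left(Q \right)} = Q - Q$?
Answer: $0$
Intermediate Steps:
$z{\left(Q \right)} = 0$
$z{\left(-4 \right)} 55 = 0 \cdot 55 = 0$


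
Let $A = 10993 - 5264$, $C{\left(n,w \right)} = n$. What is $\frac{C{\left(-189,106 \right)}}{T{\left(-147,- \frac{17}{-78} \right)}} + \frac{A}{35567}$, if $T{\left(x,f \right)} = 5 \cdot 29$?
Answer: $- \frac{5891458}{5157215} \approx -1.1424$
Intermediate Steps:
$T{\left(x,f \right)} = 145$
$A = 5729$
$\frac{C{\left(-189,106 \right)}}{T{\left(-147,- \frac{17}{-78} \right)}} + \frac{A}{35567} = - \frac{189}{145} + \frac{5729}{35567} = - \frac{5891458}{5157215}$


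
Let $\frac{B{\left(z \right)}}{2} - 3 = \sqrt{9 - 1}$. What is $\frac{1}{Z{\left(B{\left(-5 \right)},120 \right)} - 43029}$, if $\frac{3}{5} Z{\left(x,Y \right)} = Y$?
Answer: $- \frac{1}{42829} \approx -2.3349 \cdot 10^{-5}$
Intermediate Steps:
$B{\left(z \right)} = 6 + 4 \sqrt{2}$ ($B{\left(z \right)} = 6 + 2 \sqrt{9 - 1} = 6 + 2 \sqrt{8} = 6 + 2 \cdot 2 \sqrt{2} = 6 + 4 \sqrt{2}$)
$Z{\left(x,Y \right)} = \frac{5 Y}{3}$
$\frac{1}{Z{\left(B{\left(-5 \right)},120 \right)} - 43029} = \frac{1}{\frac{5}{3} \cdot 120 - 43029} = \frac{1}{200 - 43029} = \frac{1}{-42829} = - \frac{1}{42829}$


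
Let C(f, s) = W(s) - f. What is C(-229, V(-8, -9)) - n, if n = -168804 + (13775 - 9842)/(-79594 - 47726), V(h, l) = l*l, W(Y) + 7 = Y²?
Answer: 7451913591/42440 ≈ 1.7559e+5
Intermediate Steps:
W(Y) = -7 + Y²
V(h, l) = l²
C(f, s) = -7 + s² - f (C(f, s) = (-7 + s²) - f = -7 + s² - f)
n = -7164043071/42440 (n = -168804 + 3933/(-127320) = -168804 + 3933*(-1/127320) = -168804 - 1311/42440 = -7164043071/42440 ≈ -1.6880e+5)
C(-229, V(-8, -9)) - n = (-7 + ((-9)²)² - 1*(-229)) - 1*(-7164043071/42440) = (-7 + 81² + 229) + 7164043071/42440 = (-7 + 6561 + 229) + 7164043071/42440 = 6783 + 7164043071/42440 = 7451913591/42440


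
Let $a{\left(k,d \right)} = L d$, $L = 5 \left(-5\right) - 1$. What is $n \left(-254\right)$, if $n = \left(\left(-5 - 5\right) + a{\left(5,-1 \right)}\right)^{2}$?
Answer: $-65024$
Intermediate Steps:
$L = -26$ ($L = -25 - 1 = -26$)
$a{\left(k,d \right)} = - 26 d$
$n = 256$ ($n = \left(\left(-5 - 5\right) - -26\right)^{2} = \left(\left(-5 - 5\right) + 26\right)^{2} = \left(-10 + 26\right)^{2} = 16^{2} = 256$)
$n \left(-254\right) = 256 \left(-254\right) = -65024$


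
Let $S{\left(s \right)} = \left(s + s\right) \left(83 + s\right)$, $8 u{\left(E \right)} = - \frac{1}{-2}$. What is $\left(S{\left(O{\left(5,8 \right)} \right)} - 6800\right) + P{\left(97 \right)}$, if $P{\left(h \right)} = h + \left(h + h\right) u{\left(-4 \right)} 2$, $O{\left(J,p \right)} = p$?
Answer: $- \frac{20891}{4} \approx -5222.8$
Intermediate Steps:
$u{\left(E \right)} = \frac{1}{16}$ ($u{\left(E \right)} = \frac{\left(-1\right) \frac{1}{-2}}{8} = \frac{\left(-1\right) \left(- \frac{1}{2}\right)}{8} = \frac{1}{8} \cdot \frac{1}{2} = \frac{1}{16}$)
$P{\left(h \right)} = \frac{5 h}{4}$ ($P{\left(h \right)} = h + \left(h + h\right) \frac{1}{16} \cdot 2 = h + 2 h \frac{1}{16} \cdot 2 = h + \frac{h}{8} \cdot 2 = h + \frac{h}{4} = \frac{5 h}{4}$)
$S{\left(s \right)} = 2 s \left(83 + s\right)$
$\left(S{\left(O{\left(5,8 \right)} \right)} - 6800\right) + P{\left(97 \right)} = \left(2 \cdot 8 \left(83 + 8\right) - 6800\right) + \frac{5}{4} \cdot 97 = \left(2 \cdot 8 \cdot 91 - 6800\right) + \frac{485}{4} = \left(1456 - 6800\right) + \frac{485}{4} = -5344 + \frac{485}{4} = - \frac{20891}{4}$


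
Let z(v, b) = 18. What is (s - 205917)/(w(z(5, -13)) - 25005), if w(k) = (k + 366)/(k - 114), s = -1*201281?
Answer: 407198/25009 ≈ 16.282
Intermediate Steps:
s = -201281
w(k) = (366 + k)/(-114 + k)
(s - 205917)/(w(z(5, -13)) - 25005) = (-201281 - 205917)/((366 + 18)/(-114 + 18) - 25005) = -407198/(384/(-96) - 25005) = -407198/(-1/96*384 - 25005) = -407198/(-4 - 25005) = -407198/(-25009) = -407198*(-1/25009) = 407198/25009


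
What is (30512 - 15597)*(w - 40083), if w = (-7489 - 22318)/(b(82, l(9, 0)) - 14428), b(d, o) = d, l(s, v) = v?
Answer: -8576138587565/14346 ≈ -5.9781e+8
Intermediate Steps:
w = 29807/14346 (w = (-7489 - 22318)/(82 - 14428) = -29807/(-14346) = -29807*(-1/14346) = 29807/14346 ≈ 2.0777)
(30512 - 15597)*(w - 40083) = (30512 - 15597)*(29807/14346 - 40083) = 14915*(-575000911/14346) = -8576138587565/14346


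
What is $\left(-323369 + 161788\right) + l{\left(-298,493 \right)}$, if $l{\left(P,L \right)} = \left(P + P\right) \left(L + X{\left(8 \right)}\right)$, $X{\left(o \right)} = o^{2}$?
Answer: $-493553$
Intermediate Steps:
$l{\left(P,L \right)} = 2 P \left(64 + L\right)$ ($l{\left(P,L \right)} = \left(P + P\right) \left(L + 8^{2}\right) = 2 P \left(L + 64\right) = 2 P \left(64 + L\right)$)
$\left(-323369 + 161788\right) + l{\left(-298,493 \right)} = \left(-323369 + 161788\right) + 2 \left(-298\right) \left(64 + 493\right) = -161581 + 2 \left(-298\right) 557 = -161581 - 331972 = -493553$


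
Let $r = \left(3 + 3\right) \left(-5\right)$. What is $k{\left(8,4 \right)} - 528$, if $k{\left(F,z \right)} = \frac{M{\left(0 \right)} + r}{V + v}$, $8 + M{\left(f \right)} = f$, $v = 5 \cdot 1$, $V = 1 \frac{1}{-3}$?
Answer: $- \frac{3753}{7} \approx -536.14$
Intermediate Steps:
$V = - \frac{1}{3}$ ($V = 1 \left(- \frac{1}{3}\right) = - \frac{1}{3} \approx -0.33333$)
$v = 5$
$M{\left(f \right)} = -8 + f$
$r = -30$ ($r = 6 \left(-5\right) = -30$)
$k{\left(F,z \right)} = - \frac{57}{7}$ ($k{\left(F,z \right)} = \frac{\left(-8 + 0\right) - 30}{- \frac{1}{3} + 5} = \frac{-8 - 30}{\frac{14}{3}} = \left(-38\right) \frac{3}{14} = - \frac{57}{7}$)
$k{\left(8,4 \right)} - 528 = - \frac{57}{7} - 528 = - \frac{3753}{7}$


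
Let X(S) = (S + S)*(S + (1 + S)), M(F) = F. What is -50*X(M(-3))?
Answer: -1500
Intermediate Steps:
X(S) = 2*S*(1 + 2*S) (X(S) = (2*S)*(1 + 2*S) = 2*S*(1 + 2*S))
-50*X(M(-3)) = -100*(-3)*(1 + 2*(-3)) = -100*(-3)*(1 - 6) = -100*(-3)*(-5) = -50*30 = -1500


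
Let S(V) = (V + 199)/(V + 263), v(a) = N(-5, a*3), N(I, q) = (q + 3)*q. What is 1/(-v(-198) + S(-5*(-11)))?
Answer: -159/55817459 ≈ -2.8486e-6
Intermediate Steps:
N(I, q) = q*(3 + q) (N(I, q) = (3 + q)*q = q*(3 + q))
v(a) = 3*a*(3 + 3*a) (v(a) = (a*3)*(3 + a*3) = (3*a)*(3 + 3*a) = 3*a*(3 + 3*a))
S(V) = (199 + V)/(263 + V)
1/(-v(-198) + S(-5*(-11))) = 1/(-9*(-198)*(1 - 198) + (199 - 5*(-11))/(263 - 5*(-11))) = 1/(-9*(-198)*(-197) + (199 + 55)/(263 + 55)) = 1/(-1*351054 + 254/318) = 1/(-351054 + (1/318)*254) = 1/(-351054 + 127/159) = 1/(-55817459/159) = -159/55817459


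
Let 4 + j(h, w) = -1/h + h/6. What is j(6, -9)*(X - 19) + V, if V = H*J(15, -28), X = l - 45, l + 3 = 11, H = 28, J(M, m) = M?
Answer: 1792/3 ≈ 597.33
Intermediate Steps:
l = 8 (l = -3 + 11 = 8)
j(h, w) = -4 - 1/h + h/6 (j(h, w) = -4 + (-1/h + h/6) = -4 - 1/h + h/6)
X = -37 (X = 8 - 45 = -37)
V = 420 (V = 28*15 = 420)
j(6, -9)*(X - 19) + V = (-4 - 1/6 + (⅙)*6)*(-37 - 19) + 420 = (-4 - 1*⅙ + 1)*(-56) + 420 = (-4 - ⅙ + 1)*(-56) + 420 = -19/6*(-56) + 420 = 532/3 + 420 = 1792/3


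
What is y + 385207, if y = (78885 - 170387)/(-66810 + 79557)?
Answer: 4910142127/12747 ≈ 3.8520e+5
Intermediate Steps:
y = -91502/12747 ≈ -7.1783
y + 385207 = -91502/12747 + 385207 = 4910142127/12747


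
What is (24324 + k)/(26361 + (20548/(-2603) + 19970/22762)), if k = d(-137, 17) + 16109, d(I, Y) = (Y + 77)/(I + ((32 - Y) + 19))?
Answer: 1298656740497/846475667286 ≈ 1.5342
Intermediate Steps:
d(I, Y) = (77 + Y)/(51 + I - Y) (d(I, Y) = (77 + Y)/(I + (51 - Y)) = (77 + Y)/(51 + I - Y))
k = 1659133/103 (k = (77 + 17)/(51 - 137 - 1*17) + 16109 = 94/(51 - 137 - 17) + 16109 = 94/(-103) + 16109 = -1/103*94 + 16109 = -94/103 + 16109 = 1659133/103 ≈ 16108.)
(24324 + k)/(26361 + (20548/(-2603) + 19970/22762)) = (24324 + 1659133/103)/(26361 + (20548/(-2603) + 19970/22762)) = 4164505/(103*(26361 + (20548*(-1/2603) + 19970*(1/22762)))) = 4164505/(103*(26361 + (-20548/2603 + 9985/11381))) = 4164505/(103*(26361 - 10940307/1559197)) = 4164505/(103*(41091051810/1559197)) = (4164505/103)*(1559197/41091051810) = 1298656740497/846475667286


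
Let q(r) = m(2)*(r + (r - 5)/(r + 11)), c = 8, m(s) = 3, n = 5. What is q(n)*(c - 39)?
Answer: -465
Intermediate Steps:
q(r) = 3*r + 3*(-5 + r)/(11 + r) (q(r) = 3*(r + (r - 5)/(r + 11)) = 3*(r + (-5 + r)/(11 + r)) = 3*r + 3*(-5 + r)/(11 + r))
q(n)*(c - 39) = (3*(-5 + 5² + 12*5)/(11 + 5))*(8 - 39) = (3*(-5 + 25 + 60)/16)*(-31) = (3*(1/16)*80)*(-31) = 15*(-31) = -465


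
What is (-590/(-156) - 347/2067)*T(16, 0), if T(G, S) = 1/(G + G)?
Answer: 14941/132288 ≈ 0.11294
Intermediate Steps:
T(G, S) = 1/(2*G)
(-590/(-156) - 347/2067)*T(16, 0) = (-590/(-156) - 347/2067)*((½)/16) = (-590*(-1/156) - 347*1/2067)*((½)*(1/16)) = (295/78 - 347/2067)*(1/32) = (14941/4134)*(1/32) = 14941/132288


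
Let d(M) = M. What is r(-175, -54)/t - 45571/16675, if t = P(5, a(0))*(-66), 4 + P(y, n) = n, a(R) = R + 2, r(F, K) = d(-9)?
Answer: -2055149/733700 ≈ -2.8011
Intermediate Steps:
r(F, K) = -9
a(R) = 2 + R
P(y, n) = -4 + n
t = 132 (t = (-4 + (2 + 0))*(-66) = (-4 + 2)*(-66) = -2*(-66) = 132)
r(-175, -54)/t - 45571/16675 = -9/132 - 45571/16675 = -9*1/132 - 45571*1/16675 = -3/44 - 45571/16675 = -2055149/733700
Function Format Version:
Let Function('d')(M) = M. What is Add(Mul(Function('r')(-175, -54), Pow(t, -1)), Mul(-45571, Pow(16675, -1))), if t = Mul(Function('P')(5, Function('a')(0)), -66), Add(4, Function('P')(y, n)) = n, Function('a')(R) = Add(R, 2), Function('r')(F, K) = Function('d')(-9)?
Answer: Rational(-2055149, 733700) ≈ -2.8011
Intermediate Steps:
Function('r')(F, K) = -9
Function('a')(R) = Add(2, R)
Function('P')(y, n) = Add(-4, n)
t = 132 (t = Mul(Add(-4, Add(2, 0)), -66) = Mul(Add(-4, 2), -66) = Mul(-2, -66) = 132)
Add(Mul(Function('r')(-175, -54), Pow(t, -1)), Mul(-45571, Pow(16675, -1))) = Add(Mul(-9, Pow(132, -1)), Mul(-45571, Pow(16675, -1))) = Add(Mul(-9, Rational(1, 132)), Mul(-45571, Rational(1, 16675))) = Add(Rational(-3, 44), Rational(-45571, 16675)) = Rational(-2055149, 733700)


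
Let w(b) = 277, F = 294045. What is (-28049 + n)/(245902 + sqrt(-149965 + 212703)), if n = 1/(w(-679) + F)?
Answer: -1015014330119927/8898491741971426 + 8255437777*sqrt(62738)/17796983483942852 ≈ -0.11395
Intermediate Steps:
n = 1/294322 (n = 1/(277 + 294045) = 1/294322 ≈ 3.3976e-6)
(-28049 + n)/(245902 + sqrt(-149965 + 212703)) = (-28049 + 1/294322)/(245902 + sqrt(-149965 + 212703)) = -8255437777/(294322*(245902 + sqrt(62738)))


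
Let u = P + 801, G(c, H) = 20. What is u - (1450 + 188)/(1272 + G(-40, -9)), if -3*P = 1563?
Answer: 180061/646 ≈ 278.73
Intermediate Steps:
P = -521 (P = -⅓*1563 = -521)
u = 280 (u = -521 + 801 = 280)
u - (1450 + 188)/(1272 + G(-40, -9)) = 280 - (1450 + 188)/(1272 + 20) = 280 - 1638/1292 = 280 - 1*819/646 = 280 - 819/646 = 180061/646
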